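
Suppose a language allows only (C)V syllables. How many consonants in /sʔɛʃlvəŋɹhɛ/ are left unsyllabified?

5

Under (C)V, the unsyllabifiable consonants are /s/, /ʃ/, /l/, /ŋ/, /ɹ/ (no codas are permitted; onsets are limited to one consonant).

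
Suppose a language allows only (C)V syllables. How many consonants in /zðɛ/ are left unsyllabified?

1

Syllabifying with onset maximization leaves /z/ stranded (no codas are permitted; onsets are limited to one consonant).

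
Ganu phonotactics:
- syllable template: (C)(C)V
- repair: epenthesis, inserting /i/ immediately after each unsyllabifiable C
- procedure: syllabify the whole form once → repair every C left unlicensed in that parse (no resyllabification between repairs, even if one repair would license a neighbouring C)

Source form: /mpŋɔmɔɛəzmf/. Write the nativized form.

mipŋɔmɔɛəzimifi

Under (C)(C)V, the unsyllabifiable consonants are /m/, /z/, /m/, /f/ (no codas are permitted; onsets may contain at most 2 consonants).
Each unlicensed consonant becomes the onset of a new syllable: /m/ → /mi/, /z/ → /zi/, /m/ → /mi/, /f/ → /fi/.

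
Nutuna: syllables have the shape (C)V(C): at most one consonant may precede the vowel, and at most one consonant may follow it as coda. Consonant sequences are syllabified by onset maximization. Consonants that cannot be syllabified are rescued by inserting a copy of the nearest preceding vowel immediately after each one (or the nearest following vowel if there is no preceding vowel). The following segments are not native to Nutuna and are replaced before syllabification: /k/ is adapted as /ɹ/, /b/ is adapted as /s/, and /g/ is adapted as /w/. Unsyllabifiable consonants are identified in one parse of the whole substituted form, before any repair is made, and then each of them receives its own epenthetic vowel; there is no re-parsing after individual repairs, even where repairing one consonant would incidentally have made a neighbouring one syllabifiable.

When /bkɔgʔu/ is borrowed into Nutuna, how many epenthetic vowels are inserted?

1

After substitution the input is /sɹɔwʔu/.
The unsyllabifiable consonants are /s/; each receives one epenthetic vowel.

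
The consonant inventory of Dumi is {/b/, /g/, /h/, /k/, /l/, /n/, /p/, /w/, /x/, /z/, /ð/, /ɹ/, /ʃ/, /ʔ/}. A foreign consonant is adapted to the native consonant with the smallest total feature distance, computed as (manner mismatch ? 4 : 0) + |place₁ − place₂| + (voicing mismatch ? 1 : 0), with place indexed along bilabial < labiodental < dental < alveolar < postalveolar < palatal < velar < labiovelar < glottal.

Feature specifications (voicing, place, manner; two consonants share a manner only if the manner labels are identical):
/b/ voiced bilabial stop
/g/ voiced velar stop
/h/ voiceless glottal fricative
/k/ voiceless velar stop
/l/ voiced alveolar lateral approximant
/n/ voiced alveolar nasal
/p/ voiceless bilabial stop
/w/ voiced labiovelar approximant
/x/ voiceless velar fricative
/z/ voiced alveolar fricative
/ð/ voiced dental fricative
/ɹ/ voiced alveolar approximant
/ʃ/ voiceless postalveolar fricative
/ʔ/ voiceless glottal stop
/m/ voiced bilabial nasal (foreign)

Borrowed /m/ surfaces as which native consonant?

n

/n/ is closest: same manner (nasal), place distance 3 (bilabial→alveolar), same voicing; total 3. Next closest is /b/ at distance 4.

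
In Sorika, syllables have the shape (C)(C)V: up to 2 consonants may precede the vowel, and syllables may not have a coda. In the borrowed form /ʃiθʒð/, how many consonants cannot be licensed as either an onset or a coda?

3

The consonants /θ/, /ʒ/, /ð/ cannot be parsed into a legal (C)(C)V syllable (no codas are permitted; onsets may contain at most 2 consonants).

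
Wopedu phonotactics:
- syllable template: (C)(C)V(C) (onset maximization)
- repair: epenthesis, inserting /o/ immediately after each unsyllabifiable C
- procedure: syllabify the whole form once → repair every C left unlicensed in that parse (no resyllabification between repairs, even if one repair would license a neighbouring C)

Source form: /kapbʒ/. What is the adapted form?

kapboʒo

The consonants /b/, /ʒ/ cannot be parsed into a legal (C)(C)V(C) syllable (at most one coda consonant is licensed; onsets may contain at most 2 consonants).
Each unlicensed consonant becomes the onset of a new syllable: /b/ → /bo/, /ʒ/ → /ʒo/.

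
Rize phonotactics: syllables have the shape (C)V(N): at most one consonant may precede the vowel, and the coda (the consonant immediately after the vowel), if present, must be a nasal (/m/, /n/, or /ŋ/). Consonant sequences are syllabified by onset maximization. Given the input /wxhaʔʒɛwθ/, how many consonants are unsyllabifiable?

The consonants /w/, /x/, /ʔ/, /w/, /θ/ cannot be parsed into a legal (C)V(N) syllable (only a nasal (/m/, /n/, or /ŋ/) is licensed in coda position; onsets are limited to one consonant).

5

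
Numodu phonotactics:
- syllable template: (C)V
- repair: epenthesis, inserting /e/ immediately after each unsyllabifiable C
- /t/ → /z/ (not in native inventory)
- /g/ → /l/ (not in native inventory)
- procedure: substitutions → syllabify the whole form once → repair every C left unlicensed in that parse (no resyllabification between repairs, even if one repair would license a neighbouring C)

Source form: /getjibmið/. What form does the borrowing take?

Substitution: /g/ → /l/, /t/ → /z/, giving /lezjibmið/.
The consonants /z/, /b/, /ð/ cannot be parsed into a legal (C)V syllable (no codas are permitted; onsets are limited to one consonant).
Each unlicensed consonant becomes the onset of a new syllable: /z/ → /ze/, /b/ → /be/, /ð/ → /ðe/.

lezejibemiðe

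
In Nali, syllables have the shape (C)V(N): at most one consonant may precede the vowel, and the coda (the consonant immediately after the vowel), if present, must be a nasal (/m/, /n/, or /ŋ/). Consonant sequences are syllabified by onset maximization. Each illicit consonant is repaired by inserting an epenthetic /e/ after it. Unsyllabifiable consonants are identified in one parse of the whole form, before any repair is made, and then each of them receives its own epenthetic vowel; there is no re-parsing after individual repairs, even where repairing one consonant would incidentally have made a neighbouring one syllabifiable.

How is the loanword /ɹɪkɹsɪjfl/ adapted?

Syllabifying with onset maximization leaves /k/, /ɹ/, /j/, /f/, /l/ stranded (only a nasal (/m/, /n/, or /ŋ/) is licensed in coda position; onsets are limited to one consonant).
Inserting the epenthetic vowel yields /k/ → /ke/, /ɹ/ → /ɹe/, /j/ → /je/, /f/ → /fe/, /l/ → /le/.

ɹɪkeɹesɪjefele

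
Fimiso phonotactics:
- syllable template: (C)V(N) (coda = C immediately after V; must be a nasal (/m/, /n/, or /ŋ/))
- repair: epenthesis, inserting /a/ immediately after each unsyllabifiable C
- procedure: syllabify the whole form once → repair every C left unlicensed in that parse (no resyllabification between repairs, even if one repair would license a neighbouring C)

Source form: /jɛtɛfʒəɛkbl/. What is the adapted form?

jɛtɛfaʒəɛkabala

Under (C)V(N), the unsyllabifiable consonants are /f/, /k/, /b/, /l/ (only a nasal (/m/, /n/, or /ŋ/) is licensed in coda position; onsets are limited to one consonant).
Epenthesis after each stranded consonant: /f/ → /fa/, /k/ → /ka/, /b/ → /ba/, /l/ → /la/.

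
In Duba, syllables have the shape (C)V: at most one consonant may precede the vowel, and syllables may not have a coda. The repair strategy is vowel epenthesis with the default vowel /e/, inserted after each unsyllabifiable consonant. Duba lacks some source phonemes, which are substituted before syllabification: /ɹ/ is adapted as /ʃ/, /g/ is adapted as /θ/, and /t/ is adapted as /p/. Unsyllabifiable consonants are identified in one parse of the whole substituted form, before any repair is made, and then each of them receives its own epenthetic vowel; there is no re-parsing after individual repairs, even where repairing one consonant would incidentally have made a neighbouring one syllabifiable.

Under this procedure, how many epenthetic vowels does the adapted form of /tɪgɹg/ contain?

After substitution the input is /pɪθʃθ/.
The unsyllabifiable consonants are /θ/, /ʃ/, /θ/; each receives one epenthetic vowel.

3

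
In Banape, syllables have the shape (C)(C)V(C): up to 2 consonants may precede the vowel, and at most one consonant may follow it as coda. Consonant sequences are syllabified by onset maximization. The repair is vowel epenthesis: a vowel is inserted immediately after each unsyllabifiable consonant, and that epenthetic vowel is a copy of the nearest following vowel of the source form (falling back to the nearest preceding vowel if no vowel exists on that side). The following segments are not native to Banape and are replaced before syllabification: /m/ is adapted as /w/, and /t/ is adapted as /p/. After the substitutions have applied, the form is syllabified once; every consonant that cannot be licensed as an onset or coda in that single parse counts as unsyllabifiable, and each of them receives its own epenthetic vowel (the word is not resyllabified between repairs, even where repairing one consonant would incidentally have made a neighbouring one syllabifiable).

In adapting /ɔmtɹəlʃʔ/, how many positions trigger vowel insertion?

After substitution the input is /ɔwpɹəlʃʔ/.
The unsyllabifiable consonants are /ʃ/, /ʔ/; each receives one epenthetic vowel.

2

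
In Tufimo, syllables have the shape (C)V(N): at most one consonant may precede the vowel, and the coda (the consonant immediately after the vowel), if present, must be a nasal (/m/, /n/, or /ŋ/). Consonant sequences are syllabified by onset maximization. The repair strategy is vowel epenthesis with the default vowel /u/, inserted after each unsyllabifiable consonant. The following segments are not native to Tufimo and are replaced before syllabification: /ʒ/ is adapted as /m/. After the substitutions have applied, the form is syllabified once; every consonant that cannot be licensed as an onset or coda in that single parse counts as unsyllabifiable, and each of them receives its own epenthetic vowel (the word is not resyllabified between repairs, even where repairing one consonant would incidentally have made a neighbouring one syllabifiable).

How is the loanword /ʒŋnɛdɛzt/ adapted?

muŋunɛdɛzutu

Substitution: /ʒ/ → /m/, giving /mŋnɛdɛzt/.
Syllabifying with onset maximization leaves /m/, /ŋ/, /z/, /t/ stranded (only a nasal (/m/, /n/, or /ŋ/) is licensed in coda position; onsets are limited to one consonant).
Each unlicensed consonant becomes the onset of a new syllable: /m/ → /mu/, /ŋ/ → /ŋu/, /z/ → /zu/, /t/ → /tu/.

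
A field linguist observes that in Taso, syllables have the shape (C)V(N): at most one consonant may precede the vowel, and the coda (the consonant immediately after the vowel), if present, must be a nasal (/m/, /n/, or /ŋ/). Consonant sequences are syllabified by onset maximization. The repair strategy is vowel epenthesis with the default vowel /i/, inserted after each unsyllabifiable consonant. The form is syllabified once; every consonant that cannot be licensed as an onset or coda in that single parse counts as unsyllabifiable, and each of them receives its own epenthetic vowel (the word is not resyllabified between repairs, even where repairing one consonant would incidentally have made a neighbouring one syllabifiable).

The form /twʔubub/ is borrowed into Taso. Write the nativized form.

tiwiʔububi

Syllabifying with onset maximization leaves /t/, /w/, /b/ stranded (only a nasal (/m/, /n/, or /ŋ/) is licensed in coda position; onsets are limited to one consonant).
Epenthesis after each stranded consonant: /t/ → /ti/, /w/ → /wi/, /b/ → /bi/.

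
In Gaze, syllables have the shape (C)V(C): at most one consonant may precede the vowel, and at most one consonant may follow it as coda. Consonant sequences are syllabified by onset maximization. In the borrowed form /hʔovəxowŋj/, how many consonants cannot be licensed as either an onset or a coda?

3

Under (C)V(C), the unsyllabifiable consonants are /h/, /ŋ/, /j/ (at most one coda consonant is licensed; onsets are limited to one consonant).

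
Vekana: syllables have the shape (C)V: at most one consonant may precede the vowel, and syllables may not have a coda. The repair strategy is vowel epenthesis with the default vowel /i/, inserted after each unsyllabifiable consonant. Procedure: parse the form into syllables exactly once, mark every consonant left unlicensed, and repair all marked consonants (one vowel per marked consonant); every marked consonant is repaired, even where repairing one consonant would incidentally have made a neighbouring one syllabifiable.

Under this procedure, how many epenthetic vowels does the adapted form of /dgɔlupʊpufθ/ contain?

The unsyllabifiable consonants are /d/, /f/, /θ/; each receives one epenthetic vowel.

3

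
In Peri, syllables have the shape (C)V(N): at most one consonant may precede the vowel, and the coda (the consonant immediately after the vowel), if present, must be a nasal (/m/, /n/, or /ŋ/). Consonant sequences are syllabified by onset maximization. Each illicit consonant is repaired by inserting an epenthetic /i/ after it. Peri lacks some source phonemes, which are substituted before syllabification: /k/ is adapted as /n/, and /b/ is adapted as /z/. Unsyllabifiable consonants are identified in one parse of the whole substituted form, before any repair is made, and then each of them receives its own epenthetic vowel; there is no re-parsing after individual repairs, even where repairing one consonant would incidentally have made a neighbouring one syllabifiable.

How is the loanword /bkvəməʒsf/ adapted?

Substitution: /b/ → /z/, /k/ → /n/, giving /znvəməʒsf/.
The consonants /z/, /n/, /ʒ/, /s/, /f/ cannot be parsed into a legal (C)V(N) syllable (only a nasal (/m/, /n/, or /ŋ/) is licensed in coda position; onsets are limited to one consonant).
Each unlicensed consonant becomes the onset of a new syllable: /z/ → /zi/, /n/ → /ni/, /ʒ/ → /ʒi/, /s/ → /si/, /f/ → /fi/.

zinivəməʒisifi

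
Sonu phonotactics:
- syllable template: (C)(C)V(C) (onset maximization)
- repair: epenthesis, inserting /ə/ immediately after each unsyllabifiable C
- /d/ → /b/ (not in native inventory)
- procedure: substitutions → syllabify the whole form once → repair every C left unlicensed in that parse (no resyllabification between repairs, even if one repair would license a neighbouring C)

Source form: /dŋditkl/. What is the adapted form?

Substitution: /d/ → /b/, giving /bŋbitkl/.
The consonants /b/, /k/, /l/ cannot be parsed into a legal (C)(C)V(C) syllable (at most one coda consonant is licensed; onsets may contain at most 2 consonants).
Epenthesis after each stranded consonant: /b/ → /bə/, /k/ → /kə/, /l/ → /lə/.

bəŋbitkələ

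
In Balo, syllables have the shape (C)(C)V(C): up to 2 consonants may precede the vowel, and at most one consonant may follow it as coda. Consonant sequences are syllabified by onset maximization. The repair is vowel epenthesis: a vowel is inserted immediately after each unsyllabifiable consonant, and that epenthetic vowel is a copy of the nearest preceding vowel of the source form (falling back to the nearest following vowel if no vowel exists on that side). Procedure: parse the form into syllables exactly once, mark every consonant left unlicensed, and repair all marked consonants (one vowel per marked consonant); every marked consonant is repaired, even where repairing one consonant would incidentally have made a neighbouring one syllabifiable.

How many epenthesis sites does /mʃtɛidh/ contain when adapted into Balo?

2

The unsyllabifiable consonants are /m/, /h/; each receives one epenthetic vowel.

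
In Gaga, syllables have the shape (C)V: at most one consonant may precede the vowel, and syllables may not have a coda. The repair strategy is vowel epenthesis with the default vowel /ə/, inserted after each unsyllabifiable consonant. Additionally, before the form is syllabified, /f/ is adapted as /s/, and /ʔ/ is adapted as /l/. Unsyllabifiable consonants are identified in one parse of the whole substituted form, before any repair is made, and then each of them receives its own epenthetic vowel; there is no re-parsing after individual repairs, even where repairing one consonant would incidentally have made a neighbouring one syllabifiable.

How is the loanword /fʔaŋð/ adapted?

Substitution: /f/ → /s/, /ʔ/ → /l/, giving /slaŋð/.
Syllabifying with onset maximization leaves /s/, /ŋ/, /ð/ stranded (no codas are permitted; onsets are limited to one consonant).
Inserting the epenthetic vowel yields /s/ → /sə/, /ŋ/ → /ŋə/, /ð/ → /ðə/.

səlaŋəðə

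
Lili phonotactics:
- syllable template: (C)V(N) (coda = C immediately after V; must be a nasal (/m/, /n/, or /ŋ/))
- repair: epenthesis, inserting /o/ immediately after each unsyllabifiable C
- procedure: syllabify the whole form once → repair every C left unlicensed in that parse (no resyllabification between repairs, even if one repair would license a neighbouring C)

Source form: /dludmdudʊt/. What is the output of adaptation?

Under (C)V(N), the unsyllabifiable consonants are /d/, /d/, /m/, /t/ (only a nasal (/m/, /n/, or /ŋ/) is licensed in coda position; onsets are limited to one consonant).
Each unlicensed consonant becomes the onset of a new syllable: /d/ → /do/, /d/ → /do/, /m/ → /mo/, /t/ → /to/.

doludomodudʊto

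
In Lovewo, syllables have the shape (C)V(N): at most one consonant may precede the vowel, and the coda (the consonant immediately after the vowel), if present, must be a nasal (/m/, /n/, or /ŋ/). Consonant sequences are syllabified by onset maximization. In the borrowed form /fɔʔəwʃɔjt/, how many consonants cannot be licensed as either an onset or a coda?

3

Under (C)V(N), the unsyllabifiable consonants are /w/, /j/, /t/ (only a nasal (/m/, /n/, or /ŋ/) is licensed in coda position; onsets are limited to one consonant).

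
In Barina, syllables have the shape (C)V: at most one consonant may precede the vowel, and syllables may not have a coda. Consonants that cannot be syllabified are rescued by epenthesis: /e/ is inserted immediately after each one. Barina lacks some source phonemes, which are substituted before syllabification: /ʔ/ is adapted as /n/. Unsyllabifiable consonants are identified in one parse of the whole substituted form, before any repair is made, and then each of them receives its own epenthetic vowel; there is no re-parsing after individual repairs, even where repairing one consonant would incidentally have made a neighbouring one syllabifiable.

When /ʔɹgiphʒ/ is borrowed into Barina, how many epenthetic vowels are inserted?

After substitution the input is /nɹgiphʒ/.
The unsyllabifiable consonants are /n/, /ɹ/, /p/, /h/, /ʒ/; each receives one epenthetic vowel.

5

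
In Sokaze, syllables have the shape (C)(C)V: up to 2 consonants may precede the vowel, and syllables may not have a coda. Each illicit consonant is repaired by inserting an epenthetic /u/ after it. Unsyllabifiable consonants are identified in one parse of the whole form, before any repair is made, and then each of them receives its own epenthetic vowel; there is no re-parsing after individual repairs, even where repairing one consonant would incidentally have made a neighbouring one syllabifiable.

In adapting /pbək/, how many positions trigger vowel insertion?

The unsyllabifiable consonants are /k/; each receives one epenthetic vowel.

1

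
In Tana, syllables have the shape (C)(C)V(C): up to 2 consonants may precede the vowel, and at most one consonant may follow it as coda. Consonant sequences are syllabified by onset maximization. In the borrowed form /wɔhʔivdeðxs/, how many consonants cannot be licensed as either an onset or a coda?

2

Syllabifying with onset maximization leaves /x/, /s/ stranded (at most one coda consonant is licensed; onsets may contain at most 2 consonants).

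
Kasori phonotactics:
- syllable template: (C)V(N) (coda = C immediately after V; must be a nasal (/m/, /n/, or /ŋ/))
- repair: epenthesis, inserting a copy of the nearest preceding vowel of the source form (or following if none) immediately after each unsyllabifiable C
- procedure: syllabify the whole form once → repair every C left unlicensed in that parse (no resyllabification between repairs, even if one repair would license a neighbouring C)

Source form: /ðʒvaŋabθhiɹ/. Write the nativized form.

The consonants /ð/, /ʒ/, /b/, /θ/, /ɹ/ cannot be parsed into a legal (C)V(N) syllable (only a nasal (/m/, /n/, or /ŋ/) is licensed in coda position; onsets are limited to one consonant).
Epenthesis after each stranded consonant: /ð/ → /ða/, /ʒ/ → /ʒa/, /b/ → /ba/, /θ/ → /θa/, /ɹ/ → /ɹi/.

ðaʒavaŋabaθahiɹi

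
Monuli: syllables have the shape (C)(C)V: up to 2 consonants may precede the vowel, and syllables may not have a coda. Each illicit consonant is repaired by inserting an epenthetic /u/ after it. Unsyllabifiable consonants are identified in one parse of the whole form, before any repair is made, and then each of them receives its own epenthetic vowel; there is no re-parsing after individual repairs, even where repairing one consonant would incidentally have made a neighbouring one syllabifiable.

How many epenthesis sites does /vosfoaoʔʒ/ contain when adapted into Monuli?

The unsyllabifiable consonants are /ʔ/, /ʒ/; each receives one epenthetic vowel.

2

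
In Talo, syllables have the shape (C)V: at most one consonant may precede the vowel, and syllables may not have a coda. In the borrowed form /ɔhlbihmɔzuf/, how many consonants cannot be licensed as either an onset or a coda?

4

Syllabifying with onset maximization leaves /h/, /l/, /h/, /f/ stranded (no codas are permitted; onsets are limited to one consonant).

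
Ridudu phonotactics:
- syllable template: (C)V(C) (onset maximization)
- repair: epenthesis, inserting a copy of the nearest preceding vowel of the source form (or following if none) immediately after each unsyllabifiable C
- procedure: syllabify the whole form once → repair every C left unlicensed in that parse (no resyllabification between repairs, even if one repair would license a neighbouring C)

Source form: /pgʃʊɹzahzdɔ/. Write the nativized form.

The consonants /p/, /g/, /z/ cannot be parsed into a legal (C)V(C) syllable (at most one coda consonant is licensed; onsets are limited to one consonant).
Inserting the epenthetic vowel yields /p/ → /pʊ/, /g/ → /gʊ/, /z/ → /za/.

pʊgʊʃʊɹzahzadɔ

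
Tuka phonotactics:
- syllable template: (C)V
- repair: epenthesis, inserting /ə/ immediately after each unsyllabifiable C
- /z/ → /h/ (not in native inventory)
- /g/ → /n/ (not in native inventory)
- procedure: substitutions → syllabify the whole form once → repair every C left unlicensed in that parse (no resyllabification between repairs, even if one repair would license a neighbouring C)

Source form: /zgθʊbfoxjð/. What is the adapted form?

hənəθʊbəfoxəjəðə

Substitution: /z/ → /h/, /g/ → /n/, giving /hnθʊbfoxjð/.
Under (C)V, the unsyllabifiable consonants are /h/, /n/, /b/, /x/, /j/, /ð/ (no codas are permitted; onsets are limited to one consonant).
Epenthesis after each stranded consonant: /h/ → /hə/, /n/ → /nə/, /b/ → /bə/, /x/ → /xə/, /j/ → /jə/, /ð/ → /ðə/.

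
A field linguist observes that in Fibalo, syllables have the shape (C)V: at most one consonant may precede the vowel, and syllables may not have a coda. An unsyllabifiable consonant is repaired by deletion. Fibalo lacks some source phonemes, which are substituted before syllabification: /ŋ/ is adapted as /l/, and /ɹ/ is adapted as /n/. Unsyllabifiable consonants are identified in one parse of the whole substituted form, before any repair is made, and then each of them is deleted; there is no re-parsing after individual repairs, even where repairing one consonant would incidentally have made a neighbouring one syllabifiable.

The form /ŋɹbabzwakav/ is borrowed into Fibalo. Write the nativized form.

Substitution: /ŋ/ → /l/, /ɹ/ → /n/, giving /lnbabzwakav/.
The consonants /l/, /n/, /b/, /z/, /v/ cannot be parsed into a legal (C)V syllable (no codas are permitted; onsets are limited to one consonant).
Deletion applies to /l/, /n/, /b/, /z/, /v/.

bawaka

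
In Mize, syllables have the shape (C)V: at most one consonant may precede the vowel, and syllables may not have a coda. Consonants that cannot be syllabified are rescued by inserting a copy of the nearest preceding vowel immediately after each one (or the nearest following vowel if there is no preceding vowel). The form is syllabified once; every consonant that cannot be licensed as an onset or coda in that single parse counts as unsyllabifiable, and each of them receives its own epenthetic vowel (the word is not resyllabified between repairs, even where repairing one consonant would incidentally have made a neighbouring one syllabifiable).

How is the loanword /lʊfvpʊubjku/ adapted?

lʊfʊvʊpʊubujuku

The consonants /f/, /v/, /b/, /j/ cannot be parsed into a legal (C)V syllable (no codas are permitted; onsets are limited to one consonant).
Inserting the epenthetic vowel yields /f/ → /fʊ/, /v/ → /vʊ/, /b/ → /bu/, /j/ → /ju/.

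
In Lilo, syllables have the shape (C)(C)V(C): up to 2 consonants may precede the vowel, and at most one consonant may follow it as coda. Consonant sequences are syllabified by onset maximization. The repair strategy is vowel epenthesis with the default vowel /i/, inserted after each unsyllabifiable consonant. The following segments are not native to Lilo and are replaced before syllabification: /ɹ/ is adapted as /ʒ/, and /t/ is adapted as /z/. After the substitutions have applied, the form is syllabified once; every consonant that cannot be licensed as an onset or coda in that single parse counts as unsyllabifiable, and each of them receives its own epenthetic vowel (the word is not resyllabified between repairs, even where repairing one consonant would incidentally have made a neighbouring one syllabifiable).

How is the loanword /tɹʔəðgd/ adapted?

Substitution: /t/ → /z/, /ɹ/ → /ʒ/, giving /zʒʔəðgd/.
Under (C)(C)V(C), the unsyllabifiable consonants are /z/, /g/, /d/ (at most one coda consonant is licensed; onsets may contain at most 2 consonants).
Inserting the epenthetic vowel yields /z/ → /zi/, /g/ → /gi/, /d/ → /di/.

ziʒʔəðgidi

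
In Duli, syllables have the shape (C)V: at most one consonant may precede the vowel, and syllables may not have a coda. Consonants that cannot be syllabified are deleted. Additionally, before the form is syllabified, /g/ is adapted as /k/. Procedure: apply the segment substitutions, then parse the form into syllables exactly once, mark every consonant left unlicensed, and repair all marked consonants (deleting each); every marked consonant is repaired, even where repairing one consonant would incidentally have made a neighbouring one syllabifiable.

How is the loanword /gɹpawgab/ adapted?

Substitution: /g/ → /k/, giving /kɹpawkab/.
The consonants /k/, /ɹ/, /w/, /b/ cannot be parsed into a legal (C)V syllable (no codas are permitted; onsets are limited to one consonant).
Each unlicensed consonant is deleted: /k/, /ɹ/, /w/, /b/.

paka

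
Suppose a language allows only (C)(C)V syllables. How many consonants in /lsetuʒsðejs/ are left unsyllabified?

3

The consonants /ʒ/, /j/, /s/ cannot be parsed into a legal (C)(C)V syllable (no codas are permitted; onsets may contain at most 2 consonants).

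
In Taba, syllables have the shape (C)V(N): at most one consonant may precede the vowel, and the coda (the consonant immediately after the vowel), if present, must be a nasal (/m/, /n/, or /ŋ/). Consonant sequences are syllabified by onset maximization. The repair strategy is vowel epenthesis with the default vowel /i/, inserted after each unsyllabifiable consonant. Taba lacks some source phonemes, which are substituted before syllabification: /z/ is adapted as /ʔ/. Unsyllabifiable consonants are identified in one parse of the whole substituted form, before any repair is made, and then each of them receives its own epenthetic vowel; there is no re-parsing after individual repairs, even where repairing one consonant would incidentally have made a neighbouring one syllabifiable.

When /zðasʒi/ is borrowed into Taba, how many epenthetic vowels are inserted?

After substitution the input is /ʔðasʒi/.
The unsyllabifiable consonants are /ʔ/, /s/; each receives one epenthetic vowel.

2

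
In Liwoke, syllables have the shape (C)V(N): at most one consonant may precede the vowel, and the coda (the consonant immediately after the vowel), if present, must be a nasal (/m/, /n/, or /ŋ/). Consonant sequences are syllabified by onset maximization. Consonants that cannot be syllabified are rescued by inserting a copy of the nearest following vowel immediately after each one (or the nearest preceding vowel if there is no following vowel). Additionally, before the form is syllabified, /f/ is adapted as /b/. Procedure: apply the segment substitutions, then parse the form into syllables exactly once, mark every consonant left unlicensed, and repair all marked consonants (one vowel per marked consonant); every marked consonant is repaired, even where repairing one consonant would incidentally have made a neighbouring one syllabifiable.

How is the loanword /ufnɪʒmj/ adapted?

Substitution: /f/ → /b/, giving /ubnɪʒmj/.
The consonants /b/, /ʒ/, /m/, /j/ cannot be parsed into a legal (C)V(N) syllable (only a nasal (/m/, /n/, or /ŋ/) is licensed in coda position; onsets are limited to one consonant).
Epenthesis after each stranded consonant: /b/ → /bɪ/, /ʒ/ → /ʒɪ/, /m/ → /mɪ/, /j/ → /jɪ/.

ubɪnɪʒɪmɪjɪ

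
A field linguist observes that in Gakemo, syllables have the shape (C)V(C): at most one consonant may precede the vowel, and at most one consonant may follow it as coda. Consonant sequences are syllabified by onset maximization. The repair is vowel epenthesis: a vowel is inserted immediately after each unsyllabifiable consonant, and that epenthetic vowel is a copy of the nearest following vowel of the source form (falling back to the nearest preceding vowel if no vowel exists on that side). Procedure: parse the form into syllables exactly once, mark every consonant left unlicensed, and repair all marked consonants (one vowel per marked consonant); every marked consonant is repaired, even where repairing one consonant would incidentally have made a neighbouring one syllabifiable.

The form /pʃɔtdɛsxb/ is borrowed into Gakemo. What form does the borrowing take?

Syllabifying with onset maximization leaves /p/, /x/, /b/ stranded (at most one coda consonant is licensed; onsets are limited to one consonant).
Each unlicensed consonant becomes the onset of a new syllable: /p/ → /pɔ/, /x/ → /xɛ/, /b/ → /bɛ/.

pɔʃɔtdɛsxɛbɛ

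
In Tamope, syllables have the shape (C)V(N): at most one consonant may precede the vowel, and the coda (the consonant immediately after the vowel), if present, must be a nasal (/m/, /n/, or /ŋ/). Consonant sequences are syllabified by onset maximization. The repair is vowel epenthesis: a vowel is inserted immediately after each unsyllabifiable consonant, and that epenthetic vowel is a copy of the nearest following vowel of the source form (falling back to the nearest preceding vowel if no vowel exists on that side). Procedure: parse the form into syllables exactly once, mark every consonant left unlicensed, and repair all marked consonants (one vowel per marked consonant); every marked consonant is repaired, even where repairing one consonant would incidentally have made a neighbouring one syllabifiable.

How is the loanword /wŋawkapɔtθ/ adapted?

Under (C)V(N), the unsyllabifiable consonants are /w/, /w/, /t/, /θ/ (only a nasal (/m/, /n/, or /ŋ/) is licensed in coda position; onsets are limited to one consonant).
Each unlicensed consonant becomes the onset of a new syllable: /w/ → /wa/, /w/ → /wa/, /t/ → /tɔ/, /θ/ → /θɔ/.

waŋawakapɔtɔθɔ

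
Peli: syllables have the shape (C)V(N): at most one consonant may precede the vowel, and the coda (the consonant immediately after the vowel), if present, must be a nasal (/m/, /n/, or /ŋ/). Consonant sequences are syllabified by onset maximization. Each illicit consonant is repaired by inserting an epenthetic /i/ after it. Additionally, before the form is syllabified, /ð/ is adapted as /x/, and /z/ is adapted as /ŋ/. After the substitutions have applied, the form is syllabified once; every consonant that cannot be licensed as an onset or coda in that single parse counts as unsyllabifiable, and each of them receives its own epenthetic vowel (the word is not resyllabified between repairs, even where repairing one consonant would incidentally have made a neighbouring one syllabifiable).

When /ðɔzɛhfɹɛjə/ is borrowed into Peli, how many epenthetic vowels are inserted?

2

After substitution the input is /xɔŋɛhfɹɛjə/.
The unsyllabifiable consonants are /h/, /f/; each receives one epenthetic vowel.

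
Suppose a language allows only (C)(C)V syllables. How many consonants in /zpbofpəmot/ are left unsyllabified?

Under (C)(C)V, the unsyllabifiable consonants are /z/, /t/ (no codas are permitted; onsets may contain at most 2 consonants).

2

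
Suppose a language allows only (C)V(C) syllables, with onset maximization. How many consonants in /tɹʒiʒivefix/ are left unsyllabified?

2

Syllabifying with onset maximization leaves /t/, /ɹ/ stranded (at most one coda consonant is licensed; onsets are limited to one consonant).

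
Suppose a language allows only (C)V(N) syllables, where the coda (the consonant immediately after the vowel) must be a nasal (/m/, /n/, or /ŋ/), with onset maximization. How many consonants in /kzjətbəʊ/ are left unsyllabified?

3

Syllabifying with onset maximization leaves /k/, /z/, /t/ stranded (only a nasal (/m/, /n/, or /ŋ/) is licensed in coda position; onsets are limited to one consonant).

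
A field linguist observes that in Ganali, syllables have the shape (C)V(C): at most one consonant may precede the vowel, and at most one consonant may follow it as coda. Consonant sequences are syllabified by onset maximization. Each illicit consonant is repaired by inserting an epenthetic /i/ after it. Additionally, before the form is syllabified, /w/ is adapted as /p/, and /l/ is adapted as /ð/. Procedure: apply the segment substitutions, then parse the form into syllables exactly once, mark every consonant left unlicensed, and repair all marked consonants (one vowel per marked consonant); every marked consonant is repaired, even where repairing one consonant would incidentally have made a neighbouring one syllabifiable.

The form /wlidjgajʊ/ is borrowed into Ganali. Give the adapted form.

piðidjigajʊ

Substitution: /w/ → /p/, /l/ → /ð/, giving /pðidjgajʊ/.
The consonants /p/, /j/ cannot be parsed into a legal (C)V(C) syllable (at most one coda consonant is licensed; onsets are limited to one consonant).
Each unlicensed consonant becomes the onset of a new syllable: /p/ → /pi/, /j/ → /ji/.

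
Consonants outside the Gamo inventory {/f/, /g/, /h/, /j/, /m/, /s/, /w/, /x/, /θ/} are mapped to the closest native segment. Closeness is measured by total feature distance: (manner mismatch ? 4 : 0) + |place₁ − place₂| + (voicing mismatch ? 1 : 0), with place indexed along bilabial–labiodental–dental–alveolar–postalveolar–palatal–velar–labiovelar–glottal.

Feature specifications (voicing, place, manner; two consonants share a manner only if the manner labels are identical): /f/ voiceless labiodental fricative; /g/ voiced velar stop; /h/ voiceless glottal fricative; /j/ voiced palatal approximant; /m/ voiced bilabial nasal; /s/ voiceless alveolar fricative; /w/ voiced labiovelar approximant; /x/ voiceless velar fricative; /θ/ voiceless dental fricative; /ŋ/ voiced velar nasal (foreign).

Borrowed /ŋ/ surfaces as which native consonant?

/g/ is closest: manner differs (nasal→stop, +4), place distance 0 (velar→velar), same voicing; total 4. Next closest is /j/ at distance 5.

g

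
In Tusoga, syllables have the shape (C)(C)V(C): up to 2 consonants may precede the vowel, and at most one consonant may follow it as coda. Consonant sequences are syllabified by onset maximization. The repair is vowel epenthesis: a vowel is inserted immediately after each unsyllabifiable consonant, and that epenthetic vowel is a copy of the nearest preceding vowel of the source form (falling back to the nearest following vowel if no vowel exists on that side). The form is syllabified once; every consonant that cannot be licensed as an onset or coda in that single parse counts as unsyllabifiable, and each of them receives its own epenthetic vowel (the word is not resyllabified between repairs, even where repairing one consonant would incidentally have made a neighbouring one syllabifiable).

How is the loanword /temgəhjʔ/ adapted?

temgəhjəʔə

The consonants /j/, /ʔ/ cannot be parsed into a legal (C)(C)V(C) syllable (at most one coda consonant is licensed; onsets may contain at most 2 consonants).
Inserting the epenthetic vowel yields /j/ → /jə/, /ʔ/ → /ʔə/.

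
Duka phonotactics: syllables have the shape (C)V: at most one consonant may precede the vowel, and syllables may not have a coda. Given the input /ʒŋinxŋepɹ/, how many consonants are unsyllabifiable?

Under (C)V, the unsyllabifiable consonants are /ʒ/, /n/, /x/, /p/, /ɹ/ (no codas are permitted; onsets are limited to one consonant).

5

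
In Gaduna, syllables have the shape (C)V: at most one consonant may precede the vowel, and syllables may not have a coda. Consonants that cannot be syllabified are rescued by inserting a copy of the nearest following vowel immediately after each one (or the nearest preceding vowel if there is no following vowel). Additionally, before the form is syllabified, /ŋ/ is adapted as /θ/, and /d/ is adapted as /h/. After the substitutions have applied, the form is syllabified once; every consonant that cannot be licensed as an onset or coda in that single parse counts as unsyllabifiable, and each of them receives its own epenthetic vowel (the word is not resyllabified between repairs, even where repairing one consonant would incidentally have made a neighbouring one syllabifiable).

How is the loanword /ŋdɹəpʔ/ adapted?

Substitution: /ŋ/ → /θ/, /d/ → /h/, giving /θhɹəpʔ/.
Syllabifying with onset maximization leaves /θ/, /h/, /p/, /ʔ/ stranded (no codas are permitted; onsets are limited to one consonant).
Each unlicensed consonant becomes the onset of a new syllable: /θ/ → /θə/, /h/ → /hə/, /p/ → /pə/, /ʔ/ → /ʔə/.

θəhəɹəpəʔə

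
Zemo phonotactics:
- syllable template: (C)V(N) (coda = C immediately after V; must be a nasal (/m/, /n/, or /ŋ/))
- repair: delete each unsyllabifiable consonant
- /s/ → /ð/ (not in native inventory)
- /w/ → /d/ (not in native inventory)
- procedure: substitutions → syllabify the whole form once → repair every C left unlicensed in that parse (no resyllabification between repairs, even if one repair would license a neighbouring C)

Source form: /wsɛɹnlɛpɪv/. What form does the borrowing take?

ðɛlɛpɪ

Substitution: /w/ → /d/, /s/ → /ð/, giving /dðɛɹnlɛpɪv/.
The consonants /d/, /ɹ/, /n/, /v/ cannot be parsed into a legal (C)V(N) syllable (only a nasal (/m/, /n/, or /ŋ/) is licensed in coda position; onsets are limited to one consonant).
Deleting the stranded consonants removes /d/, /ɹ/, /n/, /v/.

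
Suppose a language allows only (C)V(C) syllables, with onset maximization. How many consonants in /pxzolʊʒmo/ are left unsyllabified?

Under (C)V(C), the unsyllabifiable consonants are /p/, /x/ (at most one coda consonant is licensed; onsets are limited to one consonant).

2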